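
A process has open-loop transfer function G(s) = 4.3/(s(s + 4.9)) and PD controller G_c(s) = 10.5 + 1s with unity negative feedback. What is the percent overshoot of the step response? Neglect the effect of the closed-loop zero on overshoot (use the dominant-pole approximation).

5.23%

Forward path: (10.5 + 1s)·4.3/(s(s+4.9)). The closed-loop characteristic equation is s² + (4.9 + 4.3·1)s + 4.3·10.5 = 0.
That is s² + 9.2s + 45.15 = 0, so ω_n = 6.719 rad/s and ζ = 9.2/(2·6.719) = 0.6846.
%OS = 100·exp(−πζ/√(1−ζ²)) = 5.23%.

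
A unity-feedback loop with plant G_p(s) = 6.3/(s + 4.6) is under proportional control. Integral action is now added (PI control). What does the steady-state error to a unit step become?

0

The integrator makes K_pos = lim_{s→0} C(s)G(s) infinite, so e_ss = 1/(1+K_pos) = 0.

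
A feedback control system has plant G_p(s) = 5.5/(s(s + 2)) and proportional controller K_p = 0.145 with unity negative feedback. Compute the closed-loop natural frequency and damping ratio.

The closed-loop denominator is s(s+2) + 0.145·5.5 = s² + 2s + 0.7975.
So ω_n² = 0.7975 ⇒ ω_n = 0.893 rad/s, and ζ = 2/(2ω_n) = 1.12.

ω_n = 0.893 rad/s, ζ = 1.12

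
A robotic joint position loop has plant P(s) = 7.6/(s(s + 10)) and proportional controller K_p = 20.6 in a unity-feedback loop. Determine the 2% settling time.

T_s ≈ 0.8 s

Closed-loop characteristic equation: s² + 10s + 156.6 = 0, so ω_n = 12.51 rad/s and ζ = 10/(2·12.51) = 0.3996.
2% settling time T_s ≈ 4/(ζω_n) = 4/5 = 0.8 s.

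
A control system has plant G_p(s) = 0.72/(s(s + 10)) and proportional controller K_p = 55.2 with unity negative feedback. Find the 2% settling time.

From 1 + K_pG_p(s) = 0: s² + 10s + 39.74 = 0 ⇒ ω_n = 6.304, ζ = 0.7931.
2% settling time T_s ≈ 4/(ζω_n) = 4/5 = 0.8 s.

T_s ≈ 0.8 s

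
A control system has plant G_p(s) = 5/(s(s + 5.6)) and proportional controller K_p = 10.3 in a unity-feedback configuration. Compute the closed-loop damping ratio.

1 + K_p·G_p(s) = 0 gives s² + 5.6s + 51.5 = 0.
Matching s² + 2ζω_n s + ω_n²: ω_n = √51.5 = 7.176 rad/s and 2ζω_n = 5.6, so ζ = 5.6/(2·7.176) = 0.39.

ζ = 0.39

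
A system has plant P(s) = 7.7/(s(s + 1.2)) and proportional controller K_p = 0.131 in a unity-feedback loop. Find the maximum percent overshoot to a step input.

From 1 + K_pP(s) = 0: s² + 1.2s + 1.009 = 0 ⇒ ω_n = 1.004, ζ = 0.5974.
%OS = 100·exp(−πζ/√(1−ζ²)) = 100·exp(−π·0.5974/√0.6431) = 9.63%.

9.63%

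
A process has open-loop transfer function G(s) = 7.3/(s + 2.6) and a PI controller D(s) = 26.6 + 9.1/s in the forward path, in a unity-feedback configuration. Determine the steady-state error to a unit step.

The open loop D(s)G(s) has a pole at the origin (type 1), so the static position error constant is infinite and e_ss = 1/(1+∞) = 0.

0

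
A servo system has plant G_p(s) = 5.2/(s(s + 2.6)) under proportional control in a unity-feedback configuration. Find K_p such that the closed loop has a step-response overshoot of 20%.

From %OS = 100·exp(−πζ/√(1−ζ²)) = 20%, ζ = −ln(0.2)/√(π²+ln²(0.2)) = 0.4559.
Characteristic equation s² + 2.6s + 5.2K_p = 0 gives ζ = 2.6/(2√(5.2K_p)).
Setting ζ = 0.4559: √(5.2K_p) = 2.6/(2·0.4559) = 2.851, so K_p = 8.129/5.2 = 1.56.

K_p = 1.56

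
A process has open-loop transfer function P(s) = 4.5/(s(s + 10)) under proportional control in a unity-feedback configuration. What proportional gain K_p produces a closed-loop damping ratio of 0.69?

K_p = 11.7

Closed-loop characteristic equation: s² + 10s + K_p·4.5 = 0.
So ω_n = √(4.5K_p) and 2ζω_n = 10, giving ζ = 10/(2√(4.5K_p)).
Setting ζ = 0.69: √(4.5K_p) = 10/(2·0.69) = 7.246, so K_p = 52.51/4.5 = 11.7.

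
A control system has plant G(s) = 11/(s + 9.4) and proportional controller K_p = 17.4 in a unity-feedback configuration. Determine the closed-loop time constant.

Closed-loop transfer function: T(s) = K_p·G(s)/(1 + K_p·G(s)) = 191.4/(s + 9.4 + 191.4) = 191.4/(s + 200.8).
Time constant τ = 1/200.8 = 0.00498 s.

τ = 0.00498 s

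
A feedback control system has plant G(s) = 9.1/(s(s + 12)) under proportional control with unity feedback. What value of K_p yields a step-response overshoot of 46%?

K_p = 68.7

From %OS = 100·exp(−πζ/√(1−ζ²)) = 46%, ζ = −ln(0.46)/√(π²+ln²(0.46)) = 0.24.
Characteristic equation s² + 12s + 9.1K_p = 0 gives ζ = 12/(2√(9.1K_p)).
Setting ζ = 0.24: √(9.1K_p) = 12/(2·0.24) = 25, so K_p = 625.2/9.1 = 68.7.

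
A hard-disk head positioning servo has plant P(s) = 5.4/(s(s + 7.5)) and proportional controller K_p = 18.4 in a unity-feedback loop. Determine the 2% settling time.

Closed-loop characteristic equation: s² + 7.5s + 99.36 = 0, so ω_n = 9.968 rad/s and ζ = 7.5/(2·9.968) = 0.3762.
2% settling time T_s ≈ 4/(ζω_n) = 4/3.75 = 1.07 s.

T_s ≈ 1.07 s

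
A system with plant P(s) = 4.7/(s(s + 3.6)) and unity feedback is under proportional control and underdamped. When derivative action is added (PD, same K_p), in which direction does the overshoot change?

The derivative term adds K·K_d to the s-coefficient of the characteristic equation, raising 2ζω_n while ω_n is unchanged; ζ increases, so overshoot decreases.

decrease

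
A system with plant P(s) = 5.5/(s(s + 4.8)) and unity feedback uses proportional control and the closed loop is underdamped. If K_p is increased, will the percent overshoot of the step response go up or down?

increase

ζ = 4.8/(2√(5.5K_p)) decreases as K_p grows; lower damping means more overshoot.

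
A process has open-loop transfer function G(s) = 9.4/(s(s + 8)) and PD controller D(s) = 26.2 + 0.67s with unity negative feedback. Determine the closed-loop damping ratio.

Forward path: (26.2 + 0.67s)·9.4/(s(s+8)). The closed-loop characteristic equation is s² + (8 + 9.4·0.67)s + 9.4·26.2 = 0.
That is s² + 14.3s + 246.3 = 0, so ω_n = 15.69 rad/s and ζ = 14.3/(2·15.69) = 0.4555.

ζ = 0.456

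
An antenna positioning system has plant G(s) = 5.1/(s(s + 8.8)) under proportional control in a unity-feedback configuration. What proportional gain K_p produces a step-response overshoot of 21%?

K_p = 19.2

From %OS = 100·exp(−πζ/√(1−ζ²)) = 21%, ζ = −ln(0.21)/√(π²+ln²(0.21)) = 0.4449.
Characteristic equation s² + 8.8s + 5.1K_p = 0 gives ζ = 8.8/(2√(5.1K_p)).
Setting ζ = 0.4449: √(5.1K_p) = 8.8/(2·0.4449) = 9.89, so K_p = 97.81/5.1 = 19.2.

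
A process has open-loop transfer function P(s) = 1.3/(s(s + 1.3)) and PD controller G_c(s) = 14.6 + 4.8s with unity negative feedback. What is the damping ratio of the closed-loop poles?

Forward path: (14.6 + 4.8s)·1.3/(s(s+1.3)). The closed-loop characteristic equation is s² + (1.3 + 1.3·4.8)s + 1.3·14.6 = 0.
That is s² + 7.54s + 18.98 = 0, so ω_n = 4.357 rad/s and ζ = 7.54/(2·4.357) = 0.8654.

ζ = 0.865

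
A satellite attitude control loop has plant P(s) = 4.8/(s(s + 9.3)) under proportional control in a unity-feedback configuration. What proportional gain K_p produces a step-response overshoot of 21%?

From %OS = 100·exp(−πζ/√(1−ζ²)) = 21%, ζ = −ln(0.21)/√(π²+ln²(0.21)) = 0.4449.
Characteristic equation s² + 9.3s + 4.8K_p = 0 gives ζ = 9.3/(2√(4.8K_p)).
Setting ζ = 0.4449: √(4.8K_p) = 9.3/(2·0.4449) = 10.45, so K_p = 109.2/4.8 = 22.8.

K_p = 22.8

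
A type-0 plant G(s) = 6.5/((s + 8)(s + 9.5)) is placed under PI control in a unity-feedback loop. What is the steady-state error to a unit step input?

The PI controller's integrator makes the forward path type 1, so e_ss to a step is zero.

0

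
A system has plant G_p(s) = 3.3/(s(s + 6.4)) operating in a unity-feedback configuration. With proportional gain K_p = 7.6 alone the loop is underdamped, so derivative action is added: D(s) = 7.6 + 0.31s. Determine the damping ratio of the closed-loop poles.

Forward path: (7.6 + 0.31s)·3.3/(s(s+6.4)). The closed-loop characteristic equation is s² + (6.4 + 3.3·0.31)s + 3.3·7.6 = 0.
That is s² + 7.423s + 25.08 = 0, so ω_n = 5.008 rad/s and ζ = 7.423/(2·5.008) = 0.7411.

ζ = 0.741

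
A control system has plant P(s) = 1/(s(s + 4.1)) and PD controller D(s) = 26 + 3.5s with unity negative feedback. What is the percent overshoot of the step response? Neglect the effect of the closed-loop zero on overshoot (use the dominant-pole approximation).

2.99%

Forward path: (26 + 3.5s)·1/(s(s+4.1)). The closed-loop characteristic equation is s² + (4.1 + 1·3.5)s + 1·26 = 0.
That is s² + 7.6s + 26 = 0, so ω_n = 5.099 rad/s and ζ = 7.6/(2·5.099) = 0.7452.
%OS = 100·exp(−πζ/√(1−ζ²)) = 2.99%.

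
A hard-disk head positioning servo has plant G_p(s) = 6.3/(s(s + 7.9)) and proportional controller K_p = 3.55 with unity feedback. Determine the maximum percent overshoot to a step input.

0.846%

The closed-loop denominator s² + 7.9s + 22.36 gives ω_n = √22.36 = 4.729 and ζ = 7.9/(2ω_n) = 0.8352.
%OS = 100·exp(−πζ/√(1−ζ²)) = 100·exp(−π·0.8352/√0.3024) = 0.846%.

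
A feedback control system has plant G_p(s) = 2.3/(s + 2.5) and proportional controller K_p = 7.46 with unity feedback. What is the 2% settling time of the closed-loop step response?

Closed-loop transfer function: T(s) = K_p·G_p(s)/(1 + K_p·G_p(s)) = 17.16/(s + 2.5 + 17.16) = 17.16/(s + 19.66).
Time constant τ = 1/19.66 = 0.05087 s, so the 2% settling time is about 4τ = 0.203 s.

T_s ≈ 0.203 s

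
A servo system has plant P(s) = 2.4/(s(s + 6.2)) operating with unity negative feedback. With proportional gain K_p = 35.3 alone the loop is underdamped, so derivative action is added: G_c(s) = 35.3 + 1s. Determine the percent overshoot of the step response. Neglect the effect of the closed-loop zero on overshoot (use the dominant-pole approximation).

Forward path: (35.3 + 1s)·2.4/(s(s+6.2)). The closed-loop characteristic equation is s² + (6.2 + 2.4·1)s + 2.4·35.3 = 0.
That is s² + 8.6s + 84.72 = 0, so ω_n = 9.204 rad/s and ζ = 8.6/(2·9.204) = 0.4672.
%OS = 100·exp(−πζ/√(1−ζ²)) = 19%.

19%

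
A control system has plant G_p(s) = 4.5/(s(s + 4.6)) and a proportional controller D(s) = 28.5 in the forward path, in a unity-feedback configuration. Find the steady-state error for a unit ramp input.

The loop has one pole at the origin (type 1). Velocity error constant K_v = lim_{s→0} s·D(s)G_p(s) = 28.5·4.5/4.6 = 27.88.
Steady-state error to a unit ramp: e_ss = 1/K_v = 0.0359.

0.0359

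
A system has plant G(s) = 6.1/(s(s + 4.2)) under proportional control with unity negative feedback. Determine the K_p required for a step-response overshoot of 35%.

K_p = 7.2

From %OS = 100·exp(−πζ/√(1−ζ²)) = 35%, ζ = −ln(0.35)/√(π²+ln²(0.35)) = 0.3169.
Characteristic equation s² + 4.2s + 6.1K_p = 0 gives ζ = 4.2/(2√(6.1K_p)).
Setting ζ = 0.3169: √(6.1K_p) = 4.2/(2·0.3169) = 6.626, so K_p = 43.9/6.1 = 7.2.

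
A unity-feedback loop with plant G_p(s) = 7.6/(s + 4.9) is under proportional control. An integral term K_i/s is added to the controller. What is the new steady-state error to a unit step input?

The integrator makes K_pos = lim_{s→0} C(s)G(s) infinite, so e_ss = 1/(1+K_pos) = 0.

0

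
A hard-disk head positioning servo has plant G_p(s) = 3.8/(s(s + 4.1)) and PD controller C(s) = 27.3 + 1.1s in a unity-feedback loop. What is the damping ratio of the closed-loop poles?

Forward path: (27.3 + 1.1s)·3.8/(s(s+4.1)). The closed-loop characteristic equation is s² + (4.1 + 3.8·1.1)s + 3.8·27.3 = 0.
That is s² + 8.28s + 103.7 = 0, so ω_n = 10.19 rad/s and ζ = 8.28/(2·10.19) = 0.4065.

ζ = 0.406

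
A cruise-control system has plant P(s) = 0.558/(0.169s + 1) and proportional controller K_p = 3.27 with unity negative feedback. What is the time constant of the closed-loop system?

τ = 0.0598 s

Closed loop: T(s) = K_p·P/(1+K_p·P) = 1.825/(0.169s + 1 + 1.825), with pole at s = −(1 + 1.825)/0.169 = −16.71.
Closed-loop time constant τ = 1/16.71 = 0.0598 s.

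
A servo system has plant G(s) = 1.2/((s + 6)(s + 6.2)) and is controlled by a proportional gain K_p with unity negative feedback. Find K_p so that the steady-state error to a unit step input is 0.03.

K_p = 1000

For a type-0 loop with proportional control, e_ss = 1/(1 + K_p·G(0)).
G(0) = 0.03226. Require 1/(1 + K_p·0.03226) = 0.03, so 1 + 0.03226·K_p = 33.33.
K_p = (33.33 − 1)/0.03226 = 1000.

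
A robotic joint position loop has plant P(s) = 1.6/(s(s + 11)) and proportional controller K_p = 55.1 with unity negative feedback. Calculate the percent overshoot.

Closed-loop characteristic equation: s² + 11s + 88.16 = 0, so ω_n = 9.389 rad/s and ζ = 11/(2·9.389) = 0.5858.
%OS = 100·exp(−πζ/√(1−ζ²)) = 100·exp(−π·0.5858/√0.6569) = 10.3%.

10.3%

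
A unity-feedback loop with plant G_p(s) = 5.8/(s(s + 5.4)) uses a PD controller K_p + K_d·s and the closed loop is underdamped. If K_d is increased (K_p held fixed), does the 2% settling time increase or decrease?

decrease

Characteristic equation s² + (5.4 + 5.8K_d)s + 5.8K_p = 0: raising K_d increases ζω_n = (5.4+5.8K_d)/2 while the loop stays underdamped, so T_s ≈ 4/(ζω_n) decreases.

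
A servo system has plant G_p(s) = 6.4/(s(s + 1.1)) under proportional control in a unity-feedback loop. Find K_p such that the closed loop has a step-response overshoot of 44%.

K_p = 0.739

From %OS = 100·exp(−πζ/√(1−ζ²)) = 44%, ζ = −ln(0.44)/√(π²+ln²(0.44)) = 0.2528.
Characteristic equation s² + 1.1s + 6.4K_p = 0 gives ζ = 1.1/(2√(6.4K_p)).
Setting ζ = 0.2528: √(6.4K_p) = 1.1/(2·0.2528) = 2.175, so K_p = 4.732/6.4 = 0.739.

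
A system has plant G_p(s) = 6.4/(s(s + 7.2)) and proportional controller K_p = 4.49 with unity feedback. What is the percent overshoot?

5.8%

From 1 + K_pG_p(s) = 0: s² + 7.2s + 28.74 = 0 ⇒ ω_n = 5.361, ζ = 0.6716.
%OS = 100·exp(−πζ/√(1−ζ²)) = 100·exp(−π·0.6716/√0.549) = 5.8%.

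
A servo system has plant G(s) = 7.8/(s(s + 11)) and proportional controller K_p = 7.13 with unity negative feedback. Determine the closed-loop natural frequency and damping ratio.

The closed-loop denominator is s(s+11) + 7.13·7.8 = s² + 11s + 55.61.
Matching s² + 2ζω_n s + ω_n²: ω_n = √55.61 = 7.457 rad/s and 2ζω_n = 11, so ζ = 11/(2·7.457) = 0.738.

ω_n = 7.46 rad/s, ζ = 0.738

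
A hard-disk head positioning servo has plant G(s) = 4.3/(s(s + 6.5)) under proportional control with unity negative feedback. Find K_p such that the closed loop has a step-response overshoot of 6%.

K_p = 5.52

From %OS = 100·exp(−πζ/√(1−ζ²)) = 6%, ζ = −ln(0.06)/√(π²+ln²(0.06)) = 0.6671.
Characteristic equation s² + 6.5s + 4.3K_p = 0 gives ζ = 6.5/(2√(4.3K_p)).
Setting ζ = 0.6671: √(4.3K_p) = 6.5/(2·0.6671) = 4.872, so K_p = 23.73/4.3 = 5.52.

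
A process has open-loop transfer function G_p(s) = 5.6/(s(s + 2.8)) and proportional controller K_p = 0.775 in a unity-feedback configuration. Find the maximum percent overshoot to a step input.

From 1 + K_pG_p(s) = 0: s² + 2.8s + 4.34 = 0 ⇒ ω_n = 2.083, ζ = 0.672.
%OS = 100·exp(−πζ/√(1−ζ²)) = 100·exp(−π·0.672/√0.5484) = 5.78%.

5.78%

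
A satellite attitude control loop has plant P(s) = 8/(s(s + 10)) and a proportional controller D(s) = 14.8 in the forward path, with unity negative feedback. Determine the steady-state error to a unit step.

The open loop D(s)P(s) has a pole at the origin (type 1), so the static position error constant is infinite and e_ss = 1/(1+∞) = 0.

0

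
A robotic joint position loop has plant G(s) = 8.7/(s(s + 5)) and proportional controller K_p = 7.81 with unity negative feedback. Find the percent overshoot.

36.8%

From 1 + K_pG(s) = 0: s² + 5s + 67.95 = 0 ⇒ ω_n = 8.243, ζ = 0.3033.
%OS = 100·exp(−πζ/√(1−ζ²)) = 100·exp(−π·0.3033/√0.908) = 36.8%.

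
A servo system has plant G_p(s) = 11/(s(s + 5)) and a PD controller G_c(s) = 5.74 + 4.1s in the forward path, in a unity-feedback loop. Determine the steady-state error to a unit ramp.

0.0792

The loop has one pole at the origin (type 1). Velocity error constant K_v = lim_{s→0} s·G_c(s)G_p(s) = 5.74·11/5 = 12.63.
Steady-state error to a unit ramp: e_ss = 1/K_v = 0.0792.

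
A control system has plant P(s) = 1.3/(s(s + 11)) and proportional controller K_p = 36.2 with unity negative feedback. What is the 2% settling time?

The closed-loop denominator s² + 11s + 47.06 gives ω_n = √47.06 = 6.86 and ζ = 11/(2ω_n) = 0.8017.
2% settling time T_s ≈ 4/(ζω_n) = 4/5.5 = 0.727 s.

T_s ≈ 0.727 s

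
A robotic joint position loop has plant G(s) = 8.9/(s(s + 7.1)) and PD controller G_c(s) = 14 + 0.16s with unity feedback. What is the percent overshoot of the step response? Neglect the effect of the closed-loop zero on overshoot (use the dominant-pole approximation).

27.3%

Forward path: (14 + 0.16s)·8.9/(s(s+7.1)). The closed-loop characteristic equation is s² + (7.1 + 8.9·0.16)s + 8.9·14 = 0.
That is s² + 8.524s + 124.6 = 0, so ω_n = 11.16 rad/s and ζ = 8.524/(2·11.16) = 0.3818.
%OS = 100·exp(−πζ/√(1−ζ²)) = 27.3%.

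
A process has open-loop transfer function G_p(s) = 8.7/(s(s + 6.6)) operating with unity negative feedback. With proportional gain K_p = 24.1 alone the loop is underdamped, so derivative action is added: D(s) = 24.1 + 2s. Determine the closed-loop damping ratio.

Forward path: (24.1 + 2s)·8.7/(s(s+6.6)). The closed-loop characteristic equation is s² + (6.6 + 8.7·2)s + 8.7·24.1 = 0.
That is s² + 24s + 209.7 = 0, so ω_n = 14.48 rad/s and ζ = 24/(2·14.48) = 0.8287.

ζ = 0.829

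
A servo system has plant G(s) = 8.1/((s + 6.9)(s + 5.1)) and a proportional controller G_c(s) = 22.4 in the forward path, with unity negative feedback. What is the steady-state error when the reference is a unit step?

0.162

The loop is type 0. Static position error constant K_pos = G_c(0)·G(0) = 22.4·0.2302 = 5.156.
Steady-state error to a unit step: e_ss = 1/(1+K_pos) = 1/6.156 = 0.162.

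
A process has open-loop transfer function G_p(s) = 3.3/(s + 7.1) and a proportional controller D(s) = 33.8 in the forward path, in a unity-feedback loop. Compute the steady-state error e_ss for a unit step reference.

The loop is type 0. Static position error constant K_pos = D(0)·G_p(0) = 33.8·0.4648 = 15.71.
Steady-state error to a unit step: e_ss = 1/(1+K_pos) = 1/16.71 = 0.0598.

0.0598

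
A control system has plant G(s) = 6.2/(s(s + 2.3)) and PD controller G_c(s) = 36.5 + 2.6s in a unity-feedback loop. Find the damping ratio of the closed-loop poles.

Forward path: (36.5 + 2.6s)·6.2/(s(s+2.3)). The closed-loop characteristic equation is s² + (2.3 + 6.2·2.6)s + 6.2·36.5 = 0.
That is s² + 18.42s + 226.3 = 0, so ω_n = 15.04 rad/s and ζ = 18.42/(2·15.04) = 0.6122.

ζ = 0.612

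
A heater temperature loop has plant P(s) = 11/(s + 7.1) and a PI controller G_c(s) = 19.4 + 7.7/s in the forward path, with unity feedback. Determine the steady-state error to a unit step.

The open loop G_c(s)P(s) has a pole at the origin (type 1), so the static position error constant is infinite and e_ss = 1/(1+∞) = 0.

0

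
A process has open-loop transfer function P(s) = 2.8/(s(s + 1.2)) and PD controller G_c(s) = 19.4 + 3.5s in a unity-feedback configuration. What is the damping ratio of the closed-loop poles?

Forward path: (19.4 + 3.5s)·2.8/(s(s+1.2)). The closed-loop characteristic equation is s² + (1.2 + 2.8·3.5)s + 2.8·19.4 = 0.
That is s² + 11s + 54.32 = 0, so ω_n = 7.37 rad/s and ζ = 11/(2·7.37) = 0.7462.

ζ = 0.746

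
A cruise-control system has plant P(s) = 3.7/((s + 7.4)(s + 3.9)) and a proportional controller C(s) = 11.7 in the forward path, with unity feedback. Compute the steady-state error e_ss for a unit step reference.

The loop is type 0. Static position error constant K_pos = C(0)·P(0) = 11.7·0.1282 = 1.5.
Steady-state error to a unit step: e_ss = 1/(1+K_pos) = 1/2.5 = 0.4.

0.4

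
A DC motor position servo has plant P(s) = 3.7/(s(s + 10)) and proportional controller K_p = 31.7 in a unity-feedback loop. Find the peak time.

Closed-loop characteristic equation: s² + 10s + 117.3 = 0, so ω_n = 10.83 rad/s and ζ = 10/(2·10.83) = 0.4617.
Damped frequency ω_d = ω_n√(1−ζ²) = 9.607 rad/s, so peak time T_p = π/ω_d = 0.327 s.

T_p = 0.327 s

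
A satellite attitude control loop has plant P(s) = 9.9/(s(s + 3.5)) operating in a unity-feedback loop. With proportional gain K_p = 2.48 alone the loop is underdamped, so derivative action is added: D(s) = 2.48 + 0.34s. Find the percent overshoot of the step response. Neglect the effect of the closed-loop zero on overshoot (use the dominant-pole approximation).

Forward path: (2.48 + 0.34s)·9.9/(s(s+3.5)). The closed-loop characteristic equation is s² + (3.5 + 9.9·0.34)s + 9.9·2.48 = 0.
That is s² + 6.866s + 24.55 = 0, so ω_n = 4.955 rad/s and ζ = 6.866/(2·4.955) = 0.6928.
%OS = 100·exp(−πζ/√(1−ζ²)) = 4.89%.

4.89%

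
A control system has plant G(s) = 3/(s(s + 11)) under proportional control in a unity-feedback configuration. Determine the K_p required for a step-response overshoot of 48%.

From %OS = 100·exp(−πζ/√(1−ζ²)) = 48%, ζ = −ln(0.48)/√(π²+ln²(0.48)) = 0.2275.
Characteristic equation s² + 11s + 3K_p = 0 gives ζ = 11/(2√(3K_p)).
Setting ζ = 0.2275: √(3K_p) = 11/(2·0.2275) = 24.18, so K_p = 584.5/3 = 195.

K_p = 195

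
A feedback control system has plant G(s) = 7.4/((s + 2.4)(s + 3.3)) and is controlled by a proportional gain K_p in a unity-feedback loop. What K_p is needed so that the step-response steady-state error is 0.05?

The loop is type 0, so e_ss(step) = 1/(1 + K_pos) with K_pos = K_p·G(0).
G(0) = 0.9343. Require 1/(1 + K_p·0.9343) = 0.05, so 1 + 0.9343·K_p = 20.
K_p = (20 − 1)/0.9343 = 20.3.

K_p = 20.3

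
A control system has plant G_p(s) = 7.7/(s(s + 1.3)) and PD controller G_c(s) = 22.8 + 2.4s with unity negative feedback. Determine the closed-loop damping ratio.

Forward path: (22.8 + 2.4s)·7.7/(s(s+1.3)). The closed-loop characteristic equation is s² + (1.3 + 7.7·2.4)s + 7.7·22.8 = 0.
That is s² + 19.78s + 175.6 = 0, so ω_n = 13.25 rad/s and ζ = 19.78/(2·13.25) = 0.7464.

ζ = 0.746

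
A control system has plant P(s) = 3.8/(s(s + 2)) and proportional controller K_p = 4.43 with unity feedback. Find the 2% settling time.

Closed-loop characteristic equation: s² + 2s + 16.83 = 0, so ω_n = 4.103 rad/s and ζ = 2/(2·4.103) = 0.2437.
2% settling time T_s ≈ 4/(ζω_n) = 4/1 = 4 s.

T_s ≈ 4 s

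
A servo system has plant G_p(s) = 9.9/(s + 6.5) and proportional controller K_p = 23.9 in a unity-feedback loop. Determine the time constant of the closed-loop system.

τ = 0.00411 s

Closed-loop transfer function: T(s) = K_p·G_p(s)/(1 + K_p·G_p(s)) = 236.6/(s + 6.5 + 236.6) = 236.6/(s + 243.1).
Time constant τ = 1/243.1 = 0.00411 s.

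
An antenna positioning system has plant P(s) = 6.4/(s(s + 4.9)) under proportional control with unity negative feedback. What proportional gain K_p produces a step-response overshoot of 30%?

From %OS = 100·exp(−πζ/√(1−ζ²)) = 30%, ζ = −ln(0.3)/√(π²+ln²(0.3)) = 0.3579.
Characteristic equation s² + 4.9s + 6.4K_p = 0 gives ζ = 4.9/(2√(6.4K_p)).
Setting ζ = 0.3579: √(6.4K_p) = 4.9/(2·0.3579) = 6.846, so K_p = 46.87/6.4 = 7.32.

K_p = 7.32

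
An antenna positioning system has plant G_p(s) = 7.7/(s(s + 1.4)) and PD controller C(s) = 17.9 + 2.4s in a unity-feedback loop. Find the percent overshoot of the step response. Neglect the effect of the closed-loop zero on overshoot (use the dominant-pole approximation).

0.675%

Forward path: (17.9 + 2.4s)·7.7/(s(s+1.4)). The closed-loop characteristic equation is s² + (1.4 + 7.7·2.4)s + 7.7·17.9 = 0.
That is s² + 19.88s + 137.8 = 0, so ω_n = 11.74 rad/s and ζ = 19.88/(2·11.74) = 0.8467.
%OS = 100·exp(−πζ/√(1−ζ²)) = 0.675%.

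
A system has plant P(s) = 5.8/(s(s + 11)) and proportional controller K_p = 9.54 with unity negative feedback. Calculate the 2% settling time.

T_s ≈ 0.727 s

From 1 + K_pP(s) = 0: s² + 11s + 55.33 = 0 ⇒ ω_n = 7.439, ζ = 0.7394.
2% settling time T_s ≈ 4/(ζω_n) = 4/5.5 = 0.727 s.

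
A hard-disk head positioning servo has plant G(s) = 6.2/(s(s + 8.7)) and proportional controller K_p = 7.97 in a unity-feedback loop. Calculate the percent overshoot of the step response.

8.42%

From 1 + K_pG(s) = 0: s² + 8.7s + 49.41 = 0 ⇒ ω_n = 7.03, ζ = 0.6188.
%OS = 100·exp(−πζ/√(1−ζ²)) = 100·exp(−π·0.6188/√0.6171) = 8.42%.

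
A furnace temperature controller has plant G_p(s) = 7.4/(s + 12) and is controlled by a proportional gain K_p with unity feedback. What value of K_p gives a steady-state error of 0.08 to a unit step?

Steady-state error for a unit step on this type-0 loop is 1/(1 + K_p·G_p(0)).
G_p(0) = 0.6167. Require 1/(1 + K_p·0.6167) = 0.08, so 1 + 0.6167·K_p = 12.5.
K_p = (12.5 − 1)/0.6167 = 18.6.

K_p = 18.6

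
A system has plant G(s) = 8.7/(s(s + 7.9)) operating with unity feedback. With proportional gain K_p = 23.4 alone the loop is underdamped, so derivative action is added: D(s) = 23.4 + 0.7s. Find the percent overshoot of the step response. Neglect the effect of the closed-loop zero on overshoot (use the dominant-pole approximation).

Forward path: (23.4 + 0.7s)·8.7/(s(s+7.9)). The closed-loop characteristic equation is s² + (7.9 + 8.7·0.7)s + 8.7·23.4 = 0.
That is s² + 13.99s + 203.6 = 0, so ω_n = 14.27 rad/s and ζ = 13.99/(2·14.27) = 0.4903.
%OS = 100·exp(−πζ/√(1−ζ²)) = 17.1%.

17.1%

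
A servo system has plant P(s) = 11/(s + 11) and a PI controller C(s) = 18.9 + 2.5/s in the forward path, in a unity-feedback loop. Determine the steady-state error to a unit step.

0

The open loop C(s)P(s) has a pole at the origin (type 1), so the static position error constant is infinite and e_ss = 1/(1+∞) = 0.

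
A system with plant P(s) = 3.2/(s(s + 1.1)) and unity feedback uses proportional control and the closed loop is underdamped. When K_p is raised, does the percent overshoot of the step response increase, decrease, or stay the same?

increase

ζ = 1.1/(2√(3.2K_p)) decreases as K_p grows; lower damping means more overshoot.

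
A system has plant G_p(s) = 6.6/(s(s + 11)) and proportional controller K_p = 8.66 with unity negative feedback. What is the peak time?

T_p = 0.606 s

From 1 + K_pG_p(s) = 0: s² + 11s + 57.16 = 0 ⇒ ω_n = 7.56, ζ = 0.7275.
Damped frequency ω_d = ω_n√(1−ζ²) = 5.187 rad/s, so peak time T_p = π/ω_d = 0.606 s.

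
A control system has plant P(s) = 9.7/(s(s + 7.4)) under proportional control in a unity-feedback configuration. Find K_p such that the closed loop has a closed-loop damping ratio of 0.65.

K_p = 3.34

Closed-loop characteristic equation: s² + 7.4s + K_p·9.7 = 0.
So ω_n = √(9.7K_p) and 2ζω_n = 7.4, giving ζ = 7.4/(2√(9.7K_p)).
Setting ζ = 0.65: √(9.7K_p) = 7.4/(2·0.65) = 5.692, so K_p = 32.4/9.7 = 3.34.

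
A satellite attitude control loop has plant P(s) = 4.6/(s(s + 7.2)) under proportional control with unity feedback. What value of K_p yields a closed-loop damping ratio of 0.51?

K_p = 10.8

Closed-loop characteristic equation: s² + 7.2s + K_p·4.6 = 0.
So ω_n = √(4.6K_p) and 2ζω_n = 7.2, giving ζ = 7.2/(2√(4.6K_p)).
Setting ζ = 0.51: √(4.6K_p) = 7.2/(2·0.51) = 7.059, so K_p = 49.83/4.6 = 10.8.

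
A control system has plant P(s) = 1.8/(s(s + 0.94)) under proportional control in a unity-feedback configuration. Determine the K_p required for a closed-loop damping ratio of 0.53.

Closed-loop characteristic equation: s² + 0.94s + K_p·1.8 = 0.
So ω_n = √(1.8K_p) and 2ζω_n = 0.94, giving ζ = 0.94/(2√(1.8K_p)).
Setting ζ = 0.53: √(1.8K_p) = 0.94/(2·0.53) = 0.8868, so K_p = 0.7864/1.8 = 0.437.

K_p = 0.437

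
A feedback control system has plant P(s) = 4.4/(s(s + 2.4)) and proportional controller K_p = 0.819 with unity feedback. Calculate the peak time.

From 1 + K_pP(s) = 0: s² + 2.4s + 3.604 = 0 ⇒ ω_n = 1.898, ζ = 0.6321.
Damped frequency ω_d = ω_n√(1−ζ²) = 1.471 rad/s, so peak time T_p = π/ω_d = 2.14 s.

T_p = 2.14 s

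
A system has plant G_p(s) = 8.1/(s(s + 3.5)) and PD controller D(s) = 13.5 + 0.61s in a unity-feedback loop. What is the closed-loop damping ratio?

ζ = 0.404

Forward path: (13.5 + 0.61s)·8.1/(s(s+3.5)). The closed-loop characteristic equation is s² + (3.5 + 8.1·0.61)s + 8.1·13.5 = 0.
That is s² + 8.441s + 109.3 = 0, so ω_n = 10.46 rad/s and ζ = 8.441/(2·10.46) = 0.4036.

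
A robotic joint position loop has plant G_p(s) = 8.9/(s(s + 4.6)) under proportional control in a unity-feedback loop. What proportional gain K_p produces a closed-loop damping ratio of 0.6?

K_p = 1.65

Closed-loop characteristic equation: s² + 4.6s + K_p·8.9 = 0.
So ω_n = √(8.9K_p) and 2ζω_n = 4.6, giving ζ = 4.6/(2√(8.9K_p)).
Setting ζ = 0.6: √(8.9K_p) = 4.6/(2·0.6) = 3.833, so K_p = 14.69/8.9 = 1.65.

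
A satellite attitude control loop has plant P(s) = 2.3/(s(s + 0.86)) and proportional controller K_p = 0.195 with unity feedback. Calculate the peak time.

From 1 + K_pP(s) = 0: s² + 0.86s + 0.4485 = 0 ⇒ ω_n = 0.6697, ζ = 0.6421.
Damped frequency ω_d = ω_n√(1−ζ²) = 0.5134 rad/s, so peak time T_p = π/ω_d = 6.12 s.

T_p = 6.12 s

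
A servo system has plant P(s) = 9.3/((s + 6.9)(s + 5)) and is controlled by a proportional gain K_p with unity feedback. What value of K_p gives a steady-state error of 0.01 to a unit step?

K_p = 367

The loop is type 0, so e_ss(step) = 1/(1 + K_pos) with K_pos = K_p·P(0).
P(0) = 0.2696. Require 1/(1 + K_p·0.2696) = 0.01, so 1 + 0.2696·K_p = 100.
K_p = (100 − 1)/0.2696 = 367.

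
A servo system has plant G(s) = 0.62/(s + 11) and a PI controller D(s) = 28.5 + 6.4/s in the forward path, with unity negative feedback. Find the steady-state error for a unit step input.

0

The open loop D(s)G(s) has a pole at the origin (type 1), so the static position error constant is infinite and e_ss = 1/(1+∞) = 0.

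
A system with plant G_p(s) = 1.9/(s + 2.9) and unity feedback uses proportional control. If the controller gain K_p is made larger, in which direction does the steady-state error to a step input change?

e_ss = 1/(1 + K_p·G_p(0)); a larger K_p raises the denominator, so e_ss decreases.

decrease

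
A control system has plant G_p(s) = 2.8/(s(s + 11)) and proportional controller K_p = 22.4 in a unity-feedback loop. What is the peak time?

T_p = 0.551 s

The closed-loop denominator s² + 11s + 62.72 gives ω_n = √62.72 = 7.92 and ζ = 11/(2ω_n) = 0.6945.
Damped frequency ω_d = ω_n√(1−ζ²) = 5.698 rad/s, so peak time T_p = π/ω_d = 0.551 s.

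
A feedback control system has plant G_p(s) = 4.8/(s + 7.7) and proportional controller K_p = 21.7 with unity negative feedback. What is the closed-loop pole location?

Closed-loop transfer function: T(s) = K_p·G_p(s)/(1 + K_p·G_p(s)) = 104.2/(s + 7.7 + 104.2) = 104.2/(s + 111.9).
The closed-loop pole is at s = −111.9.

s = -111.9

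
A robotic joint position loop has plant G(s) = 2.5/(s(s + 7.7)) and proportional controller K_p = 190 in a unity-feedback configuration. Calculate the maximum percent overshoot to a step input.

56.9%

Closed-loop characteristic equation: s² + 7.7s + 475 = 0, so ω_n = 21.79 rad/s and ζ = 7.7/(2·21.79) = 0.1767.
%OS = 100·exp(−πζ/√(1−ζ²)) = 100·exp(−π·0.1767/√0.9688) = 56.9%.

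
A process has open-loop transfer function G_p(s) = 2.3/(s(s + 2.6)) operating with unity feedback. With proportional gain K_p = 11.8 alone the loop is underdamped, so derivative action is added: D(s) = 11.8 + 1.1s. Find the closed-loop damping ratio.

Forward path: (11.8 + 1.1s)·2.3/(s(s+2.6)). The closed-loop characteristic equation is s² + (2.6 + 2.3·1.1)s + 2.3·11.8 = 0.
That is s² + 5.13s + 27.14 = 0, so ω_n = 5.21 rad/s and ζ = 5.13/(2·5.21) = 0.4924.

ζ = 0.492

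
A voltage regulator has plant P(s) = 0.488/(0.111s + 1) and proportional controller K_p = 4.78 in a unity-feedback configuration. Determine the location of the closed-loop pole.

s = -30.02

Closed loop: T(s) = K_p·P/(1+K_p·P) = 2.333/(0.111s + 1 + 2.333), with pole at s = −(1 + 2.333)/0.111 = −30.02.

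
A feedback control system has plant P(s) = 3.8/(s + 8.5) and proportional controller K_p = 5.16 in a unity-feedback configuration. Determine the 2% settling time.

T_s ≈ 0.142 s

Closed-loop transfer function: T(s) = K_p·P(s)/(1 + K_p·P(s)) = 19.61/(s + 8.5 + 19.61) = 19.61/(s + 28.11).
Time constant τ = 1/28.11 = 0.03558 s, so the 2% settling time is about 4τ = 0.142 s.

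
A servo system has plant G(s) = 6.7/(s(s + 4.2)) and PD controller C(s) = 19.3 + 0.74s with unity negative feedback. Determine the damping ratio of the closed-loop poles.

ζ = 0.403

Forward path: (19.3 + 0.74s)·6.7/(s(s+4.2)). The closed-loop characteristic equation is s² + (4.2 + 6.7·0.74)s + 6.7·19.3 = 0.
That is s² + 9.158s + 129.3 = 0, so ω_n = 11.37 rad/s and ζ = 9.158/(2·11.37) = 0.4027.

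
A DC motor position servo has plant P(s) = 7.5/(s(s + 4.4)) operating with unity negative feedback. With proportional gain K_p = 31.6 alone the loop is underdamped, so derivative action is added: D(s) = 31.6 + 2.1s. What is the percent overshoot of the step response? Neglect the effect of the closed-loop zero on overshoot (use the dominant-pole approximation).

Forward path: (31.6 + 2.1s)·7.5/(s(s+4.4)). The closed-loop characteristic equation is s² + (4.4 + 7.5·2.1)s + 7.5·31.6 = 0.
That is s² + 20.15s + 237 = 0, so ω_n = 15.39 rad/s and ζ = 20.15/(2·15.39) = 0.6544.
%OS = 100·exp(−πζ/√(1−ζ²)) = 6.59%.

6.59%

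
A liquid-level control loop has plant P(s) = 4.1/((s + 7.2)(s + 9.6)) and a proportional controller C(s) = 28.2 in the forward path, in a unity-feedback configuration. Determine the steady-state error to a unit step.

The loop is type 0. Static position error constant K_pos = C(0)·P(0) = 28.2·0.05932 = 1.673.
Steady-state error to a unit step: e_ss = 1/(1+K_pos) = 1/2.673 = 0.374.

0.374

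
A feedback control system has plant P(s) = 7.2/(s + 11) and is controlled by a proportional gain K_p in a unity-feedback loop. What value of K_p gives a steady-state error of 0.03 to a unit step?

K_p = 49.4

The loop is type 0, so e_ss(step) = 1/(1 + K_pos) with K_pos = K_p·P(0).
P(0) = 0.6545. Require 1/(1 + K_p·0.6545) = 0.03, so 1 + 0.6545·K_p = 33.33.
K_p = (33.33 − 1)/0.6545 = 49.4.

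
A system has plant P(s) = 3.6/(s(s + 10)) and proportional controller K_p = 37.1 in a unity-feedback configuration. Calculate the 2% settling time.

T_s ≈ 0.8 s

Closed-loop characteristic equation: s² + 10s + 133.6 = 0, so ω_n = 11.56 rad/s and ζ = 10/(2·11.56) = 0.4326.
2% settling time T_s ≈ 4/(ζω_n) = 4/5 = 0.8 s.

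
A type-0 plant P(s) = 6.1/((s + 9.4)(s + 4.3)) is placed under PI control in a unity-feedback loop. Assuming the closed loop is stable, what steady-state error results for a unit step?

0

The PI controller's integrator makes the forward path type 1, so e_ss to a step is zero.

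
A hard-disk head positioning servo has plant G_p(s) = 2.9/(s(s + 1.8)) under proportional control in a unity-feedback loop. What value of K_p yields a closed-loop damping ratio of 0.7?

Closed-loop characteristic equation: s² + 1.8s + K_p·2.9 = 0.
So ω_n = √(2.9K_p) and 2ζω_n = 1.8, giving ζ = 1.8/(2√(2.9K_p)).
Setting ζ = 0.7: √(2.9K_p) = 1.8/(2·0.7) = 1.286, so K_p = 1.653/2.9 = 0.57.

K_p = 0.57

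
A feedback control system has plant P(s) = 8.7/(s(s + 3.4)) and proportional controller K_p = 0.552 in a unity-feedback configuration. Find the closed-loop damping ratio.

ζ = 0.776

1 + K_p·P(s) = 0 gives s² + 3.4s + 4.802 = 0.
So ω_n² = 4.802 ⇒ ω_n = 2.191 rad/s, and ζ = 3.4/(2ω_n) = 0.776.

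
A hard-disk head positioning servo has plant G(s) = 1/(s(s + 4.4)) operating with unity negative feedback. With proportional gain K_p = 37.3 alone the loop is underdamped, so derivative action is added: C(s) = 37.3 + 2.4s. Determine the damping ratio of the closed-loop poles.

ζ = 0.557

Forward path: (37.3 + 2.4s)·1/(s(s+4.4)). The closed-loop characteristic equation is s² + (4.4 + 1·2.4)s + 1·37.3 = 0.
That is s² + 6.8s + 37.3 = 0, so ω_n = 6.107 rad/s and ζ = 6.8/(2·6.107) = 0.5567.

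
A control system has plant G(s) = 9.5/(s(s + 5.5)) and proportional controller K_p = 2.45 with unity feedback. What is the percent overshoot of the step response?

The closed-loop denominator s² + 5.5s + 23.28 gives ω_n = √23.28 = 4.824 and ζ = 5.5/(2ω_n) = 0.57.
%OS = 100·exp(−πζ/√(1−ζ²)) = 100·exp(−π·0.57/√0.6751) = 11.3%.

11.3%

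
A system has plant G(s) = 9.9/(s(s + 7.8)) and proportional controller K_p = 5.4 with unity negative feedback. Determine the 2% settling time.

T_s ≈ 1.03 s

The closed-loop denominator s² + 7.8s + 53.46 gives ω_n = √53.46 = 7.312 and ζ = 7.8/(2ω_n) = 0.5334.
2% settling time T_s ≈ 4/(ζω_n) = 4/3.9 = 1.03 s.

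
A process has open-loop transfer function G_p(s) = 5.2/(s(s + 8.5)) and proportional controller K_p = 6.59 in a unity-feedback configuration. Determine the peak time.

T_p = 0.78 s

From 1 + K_pG_p(s) = 0: s² + 8.5s + 34.27 = 0 ⇒ ω_n = 5.854, ζ = 0.726.
Damped frequency ω_d = ω_n√(1−ζ²) = 4.026 rad/s, so peak time T_p = π/ω_d = 0.78 s.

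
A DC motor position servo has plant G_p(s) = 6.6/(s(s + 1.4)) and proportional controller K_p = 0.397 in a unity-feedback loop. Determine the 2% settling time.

T_s ≈ 5.71 s

The closed-loop denominator s² + 1.4s + 2.62 gives ω_n = √2.62 = 1.619 and ζ = 1.4/(2ω_n) = 0.4324.
2% settling time T_s ≈ 4/(ζω_n) = 4/0.7 = 5.71 s.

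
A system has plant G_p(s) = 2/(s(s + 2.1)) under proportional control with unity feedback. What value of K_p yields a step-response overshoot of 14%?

K_p = 1.96

From %OS = 100·exp(−πζ/√(1−ζ²)) = 14%, ζ = −ln(0.14)/√(π²+ln²(0.14)) = 0.5305.
Characteristic equation s² + 2.1s + 2K_p = 0 gives ζ = 2.1/(2√(2K_p)).
Setting ζ = 0.5305: √(2K_p) = 2.1/(2·0.5305) = 1.979, so K_p = 3.917/2 = 1.96.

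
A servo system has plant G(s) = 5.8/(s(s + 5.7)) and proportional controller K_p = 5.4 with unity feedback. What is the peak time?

T_p = 0.652 s

The closed-loop denominator s² + 5.7s + 31.32 gives ω_n = √31.32 = 5.596 and ζ = 5.7/(2ω_n) = 0.5093.
Damped frequency ω_d = ω_n√(1−ζ²) = 4.816 rad/s, so peak time T_p = π/ω_d = 0.652 s.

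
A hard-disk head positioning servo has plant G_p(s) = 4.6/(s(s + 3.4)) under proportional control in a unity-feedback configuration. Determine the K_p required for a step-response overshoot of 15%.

From %OS = 100·exp(−πζ/√(1−ζ²)) = 15%, ζ = −ln(0.15)/√(π²+ln²(0.15)) = 0.5169.
Characteristic equation s² + 3.4s + 4.6K_p = 0 gives ζ = 3.4/(2√(4.6K_p)).
Setting ζ = 0.5169: √(4.6K_p) = 3.4/(2·0.5169) = 3.289, so K_p = 10.82/4.6 = 2.35.

K_p = 2.35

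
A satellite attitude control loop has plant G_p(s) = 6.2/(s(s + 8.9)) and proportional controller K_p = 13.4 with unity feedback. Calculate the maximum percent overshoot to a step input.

17.2%

The closed-loop denominator s² + 8.9s + 83.08 gives ω_n = √83.08 = 9.115 and ζ = 8.9/(2ω_n) = 0.4882.
%OS = 100·exp(−πζ/√(1−ζ²)) = 100·exp(−π·0.4882/√0.7616) = 17.2%.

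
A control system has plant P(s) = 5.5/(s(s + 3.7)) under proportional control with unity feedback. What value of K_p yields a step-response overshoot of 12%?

K_p = 1.99

From %OS = 100·exp(−πζ/√(1−ζ²)) = 12%, ζ = −ln(0.12)/√(π²+ln²(0.12)) = 0.5594.
Characteristic equation s² + 3.7s + 5.5K_p = 0 gives ζ = 3.7/(2√(5.5K_p)).
Setting ζ = 0.5594: √(5.5K_p) = 3.7/(2·0.5594) = 3.307, so K_p = 10.94/5.5 = 1.99.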